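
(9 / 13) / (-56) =-9 / 728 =-0.01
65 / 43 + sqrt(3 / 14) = sqrt(42) / 14 + 65 / 43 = 1.97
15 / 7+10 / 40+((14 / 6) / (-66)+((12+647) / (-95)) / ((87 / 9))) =12523681 / 7636860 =1.64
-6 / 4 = -3 / 2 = -1.50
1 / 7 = 0.14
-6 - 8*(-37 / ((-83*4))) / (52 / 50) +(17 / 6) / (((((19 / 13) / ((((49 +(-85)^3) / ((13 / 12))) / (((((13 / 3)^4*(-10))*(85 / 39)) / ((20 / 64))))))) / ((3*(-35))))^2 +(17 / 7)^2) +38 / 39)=-6863386414605625721660585 / 1064917550717904605420218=-6.44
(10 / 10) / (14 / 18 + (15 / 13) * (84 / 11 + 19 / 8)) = 10296 / 126943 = 0.08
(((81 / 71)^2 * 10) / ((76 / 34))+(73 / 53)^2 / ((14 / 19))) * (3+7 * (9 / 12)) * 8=1043764914687 / 1883302477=554.22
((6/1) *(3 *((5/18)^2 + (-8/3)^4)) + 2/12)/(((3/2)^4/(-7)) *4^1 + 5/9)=-229768/589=-390.10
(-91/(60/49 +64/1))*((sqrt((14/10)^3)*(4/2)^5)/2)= -124852*sqrt(35)/19975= -36.98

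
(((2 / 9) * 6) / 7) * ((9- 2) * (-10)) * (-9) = 120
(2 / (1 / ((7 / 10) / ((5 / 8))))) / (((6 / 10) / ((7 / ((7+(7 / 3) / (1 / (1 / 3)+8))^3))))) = 11979 / 171955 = 0.07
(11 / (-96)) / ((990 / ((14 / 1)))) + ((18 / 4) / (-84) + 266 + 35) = 9100571 / 30240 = 300.94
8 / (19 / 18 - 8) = -144 / 125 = -1.15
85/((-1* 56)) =-85/56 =-1.52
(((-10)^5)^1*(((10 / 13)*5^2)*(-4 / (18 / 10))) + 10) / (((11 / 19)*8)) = 4750011115 / 5148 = 922690.58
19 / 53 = 0.36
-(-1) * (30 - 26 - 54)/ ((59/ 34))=-1700/ 59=-28.81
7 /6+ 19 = 121 /6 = 20.17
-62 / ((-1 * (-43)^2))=62 / 1849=0.03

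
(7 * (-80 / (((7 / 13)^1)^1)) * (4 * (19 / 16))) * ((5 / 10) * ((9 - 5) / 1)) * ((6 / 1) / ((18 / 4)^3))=-158080 / 243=-650.53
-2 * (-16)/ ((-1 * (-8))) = 4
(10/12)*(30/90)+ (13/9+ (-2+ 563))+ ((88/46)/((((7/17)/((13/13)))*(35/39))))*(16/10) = 289585343/507150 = 571.01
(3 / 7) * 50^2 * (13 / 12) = 8125 / 7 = 1160.71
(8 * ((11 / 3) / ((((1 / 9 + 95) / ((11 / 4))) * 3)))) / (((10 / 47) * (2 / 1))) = 5687 / 8560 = 0.66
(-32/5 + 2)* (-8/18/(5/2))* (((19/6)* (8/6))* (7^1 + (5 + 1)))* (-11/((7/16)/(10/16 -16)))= 16597.56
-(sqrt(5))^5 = -25 * sqrt(5) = -55.90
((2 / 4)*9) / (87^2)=1 / 1682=0.00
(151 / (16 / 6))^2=205209 / 64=3206.39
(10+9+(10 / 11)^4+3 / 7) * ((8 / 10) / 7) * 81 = 667821024 / 3587045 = 186.18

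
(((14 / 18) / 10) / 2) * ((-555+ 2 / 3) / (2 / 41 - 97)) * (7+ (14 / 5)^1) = 23386769 / 10732500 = 2.18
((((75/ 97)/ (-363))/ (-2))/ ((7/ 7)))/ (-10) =-5/ 46948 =-0.00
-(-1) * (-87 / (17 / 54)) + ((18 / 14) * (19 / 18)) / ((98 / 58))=-3213461 / 11662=-275.55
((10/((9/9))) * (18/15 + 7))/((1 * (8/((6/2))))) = 123/4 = 30.75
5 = 5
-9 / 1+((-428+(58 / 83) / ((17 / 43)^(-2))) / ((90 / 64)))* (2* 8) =-3742635167 / 767335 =-4877.45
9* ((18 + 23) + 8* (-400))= -28431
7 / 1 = 7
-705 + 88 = -617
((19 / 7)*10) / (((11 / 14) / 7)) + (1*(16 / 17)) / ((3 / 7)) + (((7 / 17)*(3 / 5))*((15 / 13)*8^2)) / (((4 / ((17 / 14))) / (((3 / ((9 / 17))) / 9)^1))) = 601676 / 2431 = 247.50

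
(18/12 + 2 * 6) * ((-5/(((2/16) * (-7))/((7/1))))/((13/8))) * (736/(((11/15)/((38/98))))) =906163200/7007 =129322.56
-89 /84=-1.06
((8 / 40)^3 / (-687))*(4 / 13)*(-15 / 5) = 0.00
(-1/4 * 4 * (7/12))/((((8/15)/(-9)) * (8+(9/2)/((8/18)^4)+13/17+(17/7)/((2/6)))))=599760/8004751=0.07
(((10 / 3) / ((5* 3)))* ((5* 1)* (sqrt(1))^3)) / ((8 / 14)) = 35 / 18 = 1.94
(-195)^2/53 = 38025/53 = 717.45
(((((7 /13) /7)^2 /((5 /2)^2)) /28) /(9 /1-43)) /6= -1 /6033300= -0.00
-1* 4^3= -64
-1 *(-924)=924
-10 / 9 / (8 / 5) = -25 / 36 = -0.69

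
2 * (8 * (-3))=-48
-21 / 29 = -0.72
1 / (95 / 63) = 63 / 95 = 0.66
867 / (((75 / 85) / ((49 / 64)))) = 240737 / 320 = 752.30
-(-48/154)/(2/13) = 156/77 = 2.03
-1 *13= -13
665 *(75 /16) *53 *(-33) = -87231375 /16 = -5451960.94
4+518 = 522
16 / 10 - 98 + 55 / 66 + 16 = -2387 / 30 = -79.57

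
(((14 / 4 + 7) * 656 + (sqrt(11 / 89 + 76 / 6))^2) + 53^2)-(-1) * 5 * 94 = 2718004 / 267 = 10179.79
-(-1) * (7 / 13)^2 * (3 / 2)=147 / 338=0.43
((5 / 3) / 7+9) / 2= 97 / 21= 4.62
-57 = -57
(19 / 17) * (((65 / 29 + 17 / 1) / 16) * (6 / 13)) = 15903 / 25636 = 0.62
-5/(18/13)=-65/18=-3.61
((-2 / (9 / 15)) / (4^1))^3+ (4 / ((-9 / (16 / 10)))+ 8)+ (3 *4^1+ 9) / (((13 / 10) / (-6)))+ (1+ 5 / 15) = -88.88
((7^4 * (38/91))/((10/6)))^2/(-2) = -764483202/4225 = -180942.77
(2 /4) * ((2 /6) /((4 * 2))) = 1 /48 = 0.02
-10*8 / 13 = -6.15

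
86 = 86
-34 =-34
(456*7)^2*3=30566592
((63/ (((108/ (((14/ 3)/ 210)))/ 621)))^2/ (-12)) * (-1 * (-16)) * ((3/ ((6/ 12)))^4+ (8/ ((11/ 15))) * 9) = -33127038/ 275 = -120461.96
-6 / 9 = -2 / 3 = -0.67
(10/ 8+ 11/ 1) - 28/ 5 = 133/ 20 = 6.65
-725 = -725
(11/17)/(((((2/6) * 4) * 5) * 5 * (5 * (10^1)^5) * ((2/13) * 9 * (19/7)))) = 1001/96900000000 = 0.00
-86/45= -1.91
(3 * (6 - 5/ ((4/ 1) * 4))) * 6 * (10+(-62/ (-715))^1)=113589/ 110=1032.63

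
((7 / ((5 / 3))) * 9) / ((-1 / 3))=-567 / 5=-113.40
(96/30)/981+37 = 181501/4905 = 37.00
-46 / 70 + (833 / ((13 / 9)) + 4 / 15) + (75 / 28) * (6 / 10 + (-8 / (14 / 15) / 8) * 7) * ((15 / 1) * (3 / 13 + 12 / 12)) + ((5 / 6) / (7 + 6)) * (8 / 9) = 2888818 / 12285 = 235.15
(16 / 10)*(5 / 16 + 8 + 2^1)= 33 / 2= 16.50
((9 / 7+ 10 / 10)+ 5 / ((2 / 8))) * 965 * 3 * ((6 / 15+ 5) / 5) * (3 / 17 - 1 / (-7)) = 92672424 / 4165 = 22250.28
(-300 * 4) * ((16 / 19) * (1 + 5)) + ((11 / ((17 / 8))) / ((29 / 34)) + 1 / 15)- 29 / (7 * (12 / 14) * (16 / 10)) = -801380099 / 132240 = -6060.04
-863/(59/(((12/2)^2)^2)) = -1118448/59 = -18956.75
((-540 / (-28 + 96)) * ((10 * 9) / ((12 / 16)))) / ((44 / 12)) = -48600 / 187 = -259.89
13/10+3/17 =251/170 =1.48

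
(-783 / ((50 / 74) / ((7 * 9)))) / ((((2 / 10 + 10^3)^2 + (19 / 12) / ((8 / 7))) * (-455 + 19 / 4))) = 700866432 / 4324135121221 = 0.00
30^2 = 900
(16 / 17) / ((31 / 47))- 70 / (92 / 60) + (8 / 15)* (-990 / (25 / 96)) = -627790598 / 303025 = -2071.75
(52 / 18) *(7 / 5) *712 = 129584 / 45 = 2879.64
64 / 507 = 0.13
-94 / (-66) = 47 / 33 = 1.42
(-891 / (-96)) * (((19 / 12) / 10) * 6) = 5643 / 640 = 8.82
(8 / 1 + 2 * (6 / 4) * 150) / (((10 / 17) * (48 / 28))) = 27251 / 60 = 454.18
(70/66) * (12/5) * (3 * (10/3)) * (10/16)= 175/11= 15.91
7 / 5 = 1.40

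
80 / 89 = 0.90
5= 5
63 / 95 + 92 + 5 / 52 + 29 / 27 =12515497 / 133380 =93.83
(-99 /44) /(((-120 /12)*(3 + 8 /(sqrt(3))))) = -81 /1480 + 9*sqrt(3) /185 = 0.03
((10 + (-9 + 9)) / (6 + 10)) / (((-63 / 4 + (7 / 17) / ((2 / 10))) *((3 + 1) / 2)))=-85 / 3724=-0.02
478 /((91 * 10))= 239 /455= 0.53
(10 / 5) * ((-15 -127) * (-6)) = 1704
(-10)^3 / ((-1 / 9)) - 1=8999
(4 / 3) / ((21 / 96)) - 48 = -880 / 21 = -41.90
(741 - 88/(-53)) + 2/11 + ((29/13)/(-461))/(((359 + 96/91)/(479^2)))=6514328891296/8806019695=739.76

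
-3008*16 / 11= -48128 / 11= -4375.27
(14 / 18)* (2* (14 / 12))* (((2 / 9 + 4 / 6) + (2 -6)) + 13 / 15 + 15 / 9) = -1274 / 1215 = -1.05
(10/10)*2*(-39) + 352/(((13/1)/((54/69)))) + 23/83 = -1402961/24817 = -56.53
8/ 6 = 4/ 3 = 1.33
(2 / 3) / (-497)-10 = -14912 / 1491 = -10.00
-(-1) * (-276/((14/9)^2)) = -5589/49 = -114.06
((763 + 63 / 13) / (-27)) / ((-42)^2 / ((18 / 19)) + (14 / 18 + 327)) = -0.01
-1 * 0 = 0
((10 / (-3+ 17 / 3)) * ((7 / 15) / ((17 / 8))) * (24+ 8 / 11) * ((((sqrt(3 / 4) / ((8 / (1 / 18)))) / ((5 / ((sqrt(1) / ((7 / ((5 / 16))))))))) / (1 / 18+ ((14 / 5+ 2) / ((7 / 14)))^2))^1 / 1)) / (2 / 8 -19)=-sqrt(3) / 2738802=-0.00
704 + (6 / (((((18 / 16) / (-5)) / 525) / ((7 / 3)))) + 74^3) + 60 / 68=19036373 / 51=373262.22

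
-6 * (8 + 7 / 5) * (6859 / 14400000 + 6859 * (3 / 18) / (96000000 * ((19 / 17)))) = -4394453 / 160000000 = -0.03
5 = 5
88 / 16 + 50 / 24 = 91 / 12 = 7.58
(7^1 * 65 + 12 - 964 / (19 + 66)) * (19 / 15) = 735889 / 1275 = 577.17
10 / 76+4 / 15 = 227 / 570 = 0.40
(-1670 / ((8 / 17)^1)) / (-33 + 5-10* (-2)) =14195 / 32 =443.59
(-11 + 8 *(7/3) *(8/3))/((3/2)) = 25.85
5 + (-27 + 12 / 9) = -20.67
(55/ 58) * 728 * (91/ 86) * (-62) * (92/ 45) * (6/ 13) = -159871712/ 3741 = -42735.02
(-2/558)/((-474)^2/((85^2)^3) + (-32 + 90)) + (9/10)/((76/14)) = 192173897614674401/1159576369660387260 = 0.17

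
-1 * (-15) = 15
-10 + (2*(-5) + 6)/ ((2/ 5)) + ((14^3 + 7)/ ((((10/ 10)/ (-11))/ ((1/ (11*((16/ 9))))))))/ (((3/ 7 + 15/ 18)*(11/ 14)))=-3686213/ 2332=-1580.71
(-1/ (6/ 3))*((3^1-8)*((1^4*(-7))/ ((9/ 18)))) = -35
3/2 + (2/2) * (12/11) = 57/22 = 2.59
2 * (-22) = -44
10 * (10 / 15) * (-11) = -220 / 3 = -73.33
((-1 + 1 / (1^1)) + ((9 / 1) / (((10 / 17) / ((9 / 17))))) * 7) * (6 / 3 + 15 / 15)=1701 / 10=170.10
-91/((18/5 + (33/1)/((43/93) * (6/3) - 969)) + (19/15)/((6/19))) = -147470778/12279005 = -12.01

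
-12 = -12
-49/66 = -0.74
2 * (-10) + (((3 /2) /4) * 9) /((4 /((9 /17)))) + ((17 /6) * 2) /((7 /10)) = -130897 /11424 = -11.46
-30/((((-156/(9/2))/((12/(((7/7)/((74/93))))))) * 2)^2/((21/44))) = -3881115/14291992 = -0.27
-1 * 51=-51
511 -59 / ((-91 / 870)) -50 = 93281 / 91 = 1025.07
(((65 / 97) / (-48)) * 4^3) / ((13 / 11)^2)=-2420 / 3783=-0.64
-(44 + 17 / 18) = -809 / 18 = -44.94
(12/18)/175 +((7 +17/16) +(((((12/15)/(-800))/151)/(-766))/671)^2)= 1020353484295639544930021/126495701818016916000000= 8.07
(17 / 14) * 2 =17 / 7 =2.43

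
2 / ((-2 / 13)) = -13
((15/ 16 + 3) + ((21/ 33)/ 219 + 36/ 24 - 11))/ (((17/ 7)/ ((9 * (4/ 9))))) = -9.16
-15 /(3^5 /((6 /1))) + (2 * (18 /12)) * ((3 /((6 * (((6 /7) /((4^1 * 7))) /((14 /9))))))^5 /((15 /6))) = 12705243.45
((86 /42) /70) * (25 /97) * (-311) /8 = -66865 /228144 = -0.29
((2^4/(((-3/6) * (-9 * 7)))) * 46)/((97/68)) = 100096/6111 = 16.38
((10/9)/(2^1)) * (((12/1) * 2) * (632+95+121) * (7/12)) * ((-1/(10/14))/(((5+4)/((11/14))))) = -65296/81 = -806.12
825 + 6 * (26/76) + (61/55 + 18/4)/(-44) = 76044037/91960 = 826.93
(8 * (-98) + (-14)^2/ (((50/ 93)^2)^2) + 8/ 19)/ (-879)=-1.78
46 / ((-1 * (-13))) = 46 / 13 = 3.54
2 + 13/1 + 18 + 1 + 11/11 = 35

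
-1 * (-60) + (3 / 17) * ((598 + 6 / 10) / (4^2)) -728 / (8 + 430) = 19341761 / 297840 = 64.94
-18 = -18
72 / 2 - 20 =16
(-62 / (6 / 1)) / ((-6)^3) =31 / 648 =0.05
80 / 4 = 20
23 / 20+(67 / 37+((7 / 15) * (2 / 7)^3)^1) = 323261 / 108780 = 2.97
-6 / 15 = -2 / 5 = -0.40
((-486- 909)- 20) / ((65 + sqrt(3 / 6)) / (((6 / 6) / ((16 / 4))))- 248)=-95.42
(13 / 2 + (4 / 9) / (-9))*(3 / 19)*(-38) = -1045 / 27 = -38.70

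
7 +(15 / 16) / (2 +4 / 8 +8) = 397 / 56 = 7.09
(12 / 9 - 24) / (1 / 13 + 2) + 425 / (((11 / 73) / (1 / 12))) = 798779 / 3564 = 224.12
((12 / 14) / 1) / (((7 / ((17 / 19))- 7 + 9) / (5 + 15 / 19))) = 0.51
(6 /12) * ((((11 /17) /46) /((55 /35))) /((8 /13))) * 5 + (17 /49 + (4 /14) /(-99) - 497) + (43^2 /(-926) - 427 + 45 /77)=-25995353267749 /28102114656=-925.03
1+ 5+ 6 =12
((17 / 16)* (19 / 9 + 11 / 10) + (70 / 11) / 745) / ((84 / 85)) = 137233639 / 39650688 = 3.46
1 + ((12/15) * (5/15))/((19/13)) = 337/285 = 1.18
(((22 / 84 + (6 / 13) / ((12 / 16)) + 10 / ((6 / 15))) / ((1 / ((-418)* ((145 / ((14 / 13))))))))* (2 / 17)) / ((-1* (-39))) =-428179345 / 97461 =-4393.34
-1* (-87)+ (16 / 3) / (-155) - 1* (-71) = 73454 / 465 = 157.97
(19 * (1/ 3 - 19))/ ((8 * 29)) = -133/ 87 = -1.53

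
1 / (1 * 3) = 0.33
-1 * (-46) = 46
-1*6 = -6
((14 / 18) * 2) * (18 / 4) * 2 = 14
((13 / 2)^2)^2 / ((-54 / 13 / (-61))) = 22648873 / 864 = 26213.97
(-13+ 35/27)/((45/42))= -4424/405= -10.92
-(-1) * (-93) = -93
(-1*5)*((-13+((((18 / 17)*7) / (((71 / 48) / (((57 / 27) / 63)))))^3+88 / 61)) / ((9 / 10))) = 1672887630228650 / 26065011381489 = 64.18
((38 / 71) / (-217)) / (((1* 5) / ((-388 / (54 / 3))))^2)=-1430168 / 31199175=-0.05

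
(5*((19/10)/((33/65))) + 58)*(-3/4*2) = -5063/44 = -115.07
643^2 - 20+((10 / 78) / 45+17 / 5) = 725573867 / 1755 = 413432.40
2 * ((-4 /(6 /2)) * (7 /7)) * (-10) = 80 /3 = 26.67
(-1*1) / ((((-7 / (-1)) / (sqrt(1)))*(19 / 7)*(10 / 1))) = -1 / 190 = -0.01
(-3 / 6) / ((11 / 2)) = -1 / 11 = -0.09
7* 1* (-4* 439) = -12292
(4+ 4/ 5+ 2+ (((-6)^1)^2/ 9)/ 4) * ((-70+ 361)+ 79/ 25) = 286806/ 125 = 2294.45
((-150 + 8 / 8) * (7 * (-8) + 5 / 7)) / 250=32.95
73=73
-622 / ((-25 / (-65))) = -8086 / 5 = -1617.20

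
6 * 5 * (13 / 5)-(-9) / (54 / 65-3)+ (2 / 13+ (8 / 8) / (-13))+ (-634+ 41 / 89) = -30431105 / 54379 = -559.61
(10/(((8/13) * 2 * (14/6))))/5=39/56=0.70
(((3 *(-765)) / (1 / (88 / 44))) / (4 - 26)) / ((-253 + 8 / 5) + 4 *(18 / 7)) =-26775 / 30943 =-0.87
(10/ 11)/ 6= 5/ 33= 0.15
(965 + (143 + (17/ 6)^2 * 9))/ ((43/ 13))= 61373/ 172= 356.82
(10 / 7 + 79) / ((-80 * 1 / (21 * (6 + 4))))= -1689 / 8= -211.12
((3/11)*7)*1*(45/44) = 945/484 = 1.95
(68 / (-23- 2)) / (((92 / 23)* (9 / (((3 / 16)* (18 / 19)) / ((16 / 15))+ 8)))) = -337637 / 547200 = -0.62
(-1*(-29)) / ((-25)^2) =29 / 625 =0.05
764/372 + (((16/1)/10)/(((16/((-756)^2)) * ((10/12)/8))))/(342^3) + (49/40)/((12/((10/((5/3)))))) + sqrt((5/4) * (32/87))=3.36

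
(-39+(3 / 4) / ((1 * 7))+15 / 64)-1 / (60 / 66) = -39.76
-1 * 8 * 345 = -2760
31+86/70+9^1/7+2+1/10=2493/70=35.61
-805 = -805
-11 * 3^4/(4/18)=-4009.50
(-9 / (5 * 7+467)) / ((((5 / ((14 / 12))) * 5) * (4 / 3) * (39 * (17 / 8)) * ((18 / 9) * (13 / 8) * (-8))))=0.00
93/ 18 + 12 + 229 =1477/ 6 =246.17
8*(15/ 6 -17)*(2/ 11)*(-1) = 232/ 11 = 21.09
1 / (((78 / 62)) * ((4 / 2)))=31 / 78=0.40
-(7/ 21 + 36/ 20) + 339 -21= 4738/ 15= 315.87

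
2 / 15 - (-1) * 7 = 107 / 15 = 7.13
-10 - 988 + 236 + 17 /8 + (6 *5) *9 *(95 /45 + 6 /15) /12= -703.38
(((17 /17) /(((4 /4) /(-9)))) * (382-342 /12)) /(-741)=2121 /494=4.29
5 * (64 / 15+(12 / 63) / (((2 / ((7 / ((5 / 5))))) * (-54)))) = 1723 / 81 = 21.27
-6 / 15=-2 / 5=-0.40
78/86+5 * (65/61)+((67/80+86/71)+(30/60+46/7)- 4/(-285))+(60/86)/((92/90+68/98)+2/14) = 383639250578327/24366740618640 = 15.74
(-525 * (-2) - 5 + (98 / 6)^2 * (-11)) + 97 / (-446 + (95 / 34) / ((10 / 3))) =-514847990 / 272439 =-1889.77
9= 9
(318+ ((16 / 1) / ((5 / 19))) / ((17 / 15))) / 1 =371.65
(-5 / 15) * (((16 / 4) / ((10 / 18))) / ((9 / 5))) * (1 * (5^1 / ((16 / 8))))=-10 / 3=-3.33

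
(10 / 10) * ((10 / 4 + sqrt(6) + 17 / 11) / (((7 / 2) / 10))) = 20 * sqrt(6) / 7 + 890 / 77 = 18.56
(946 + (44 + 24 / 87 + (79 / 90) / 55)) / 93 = 10.65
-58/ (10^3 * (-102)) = 29/ 51000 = 0.00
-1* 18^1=-18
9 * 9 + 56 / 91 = 1061 / 13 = 81.62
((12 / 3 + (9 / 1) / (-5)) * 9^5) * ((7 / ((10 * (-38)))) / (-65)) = 36.82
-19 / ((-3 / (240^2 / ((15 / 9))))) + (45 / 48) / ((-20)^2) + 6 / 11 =3081838113 / 14080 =218880.55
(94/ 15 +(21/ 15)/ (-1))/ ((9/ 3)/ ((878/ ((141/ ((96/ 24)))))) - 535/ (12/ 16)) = -256376/ 37572055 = -0.01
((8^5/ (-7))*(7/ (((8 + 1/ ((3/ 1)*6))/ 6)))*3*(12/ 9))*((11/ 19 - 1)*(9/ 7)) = 1019215872/ 19285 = 52850.19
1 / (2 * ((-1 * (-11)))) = 1 / 22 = 0.05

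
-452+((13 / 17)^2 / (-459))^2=-7953522057491 / 17596287801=-452.00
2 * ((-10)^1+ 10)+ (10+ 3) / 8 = 13 / 8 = 1.62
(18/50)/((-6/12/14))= -252/25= -10.08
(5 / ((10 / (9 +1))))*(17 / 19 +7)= 750 / 19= 39.47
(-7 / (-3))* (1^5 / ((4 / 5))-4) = -77 / 12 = -6.42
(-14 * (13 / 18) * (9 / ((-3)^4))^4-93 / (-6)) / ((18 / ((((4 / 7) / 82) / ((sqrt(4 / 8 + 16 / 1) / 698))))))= 638787613 * sqrt(66) / 5033277711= 1.03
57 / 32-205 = -6503 / 32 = -203.22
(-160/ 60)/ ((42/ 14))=-8/ 9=-0.89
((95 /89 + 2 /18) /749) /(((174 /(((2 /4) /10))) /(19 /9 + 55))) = 0.00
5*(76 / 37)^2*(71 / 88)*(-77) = -1794170 / 1369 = -1310.57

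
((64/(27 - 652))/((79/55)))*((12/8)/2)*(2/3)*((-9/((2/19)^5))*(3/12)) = 6205.92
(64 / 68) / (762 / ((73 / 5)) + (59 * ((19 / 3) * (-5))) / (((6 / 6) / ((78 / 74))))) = -43216 / 88028975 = -0.00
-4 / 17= -0.24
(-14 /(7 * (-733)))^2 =4 /537289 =0.00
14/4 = 7/2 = 3.50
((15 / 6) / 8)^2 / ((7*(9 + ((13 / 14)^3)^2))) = 420175 / 290370532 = 0.00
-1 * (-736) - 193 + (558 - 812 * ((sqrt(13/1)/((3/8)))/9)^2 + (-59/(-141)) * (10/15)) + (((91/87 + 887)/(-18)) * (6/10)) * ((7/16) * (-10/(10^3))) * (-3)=174.16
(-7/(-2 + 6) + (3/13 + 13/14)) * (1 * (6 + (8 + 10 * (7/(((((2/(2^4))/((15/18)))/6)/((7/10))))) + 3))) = -425055/364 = -1167.73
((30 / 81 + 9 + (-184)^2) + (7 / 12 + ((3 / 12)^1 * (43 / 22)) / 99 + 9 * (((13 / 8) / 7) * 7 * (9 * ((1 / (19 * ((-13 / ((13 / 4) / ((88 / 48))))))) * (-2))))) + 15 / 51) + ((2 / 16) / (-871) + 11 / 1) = 249110596434643 / 7352919288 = 33879.14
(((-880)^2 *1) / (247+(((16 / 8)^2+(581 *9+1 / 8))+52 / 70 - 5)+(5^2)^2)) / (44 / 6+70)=81312000 / 49539047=1.64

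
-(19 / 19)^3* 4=-4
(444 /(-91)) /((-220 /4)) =0.09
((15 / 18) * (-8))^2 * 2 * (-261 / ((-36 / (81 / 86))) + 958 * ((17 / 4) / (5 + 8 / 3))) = 141860500 / 2967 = 47812.77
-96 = -96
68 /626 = 34 /313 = 0.11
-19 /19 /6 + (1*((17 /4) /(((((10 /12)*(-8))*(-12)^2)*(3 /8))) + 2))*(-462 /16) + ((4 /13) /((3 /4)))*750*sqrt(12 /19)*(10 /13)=-73697 /1280 + 80000*sqrt(57) /3211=130.52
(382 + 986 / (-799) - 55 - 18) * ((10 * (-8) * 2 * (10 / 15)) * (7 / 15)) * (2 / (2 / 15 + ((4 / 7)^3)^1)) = -11113748800 / 116043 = -95772.68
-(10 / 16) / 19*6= -15 / 76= -0.20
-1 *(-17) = 17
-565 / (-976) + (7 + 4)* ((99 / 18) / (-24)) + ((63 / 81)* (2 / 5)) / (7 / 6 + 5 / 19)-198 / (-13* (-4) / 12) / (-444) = -930561929 / 573909960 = -1.62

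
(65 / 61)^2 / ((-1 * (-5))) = 845 / 3721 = 0.23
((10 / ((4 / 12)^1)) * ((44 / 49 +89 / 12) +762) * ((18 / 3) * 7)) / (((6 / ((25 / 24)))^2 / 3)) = 1415453125 / 16128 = 87763.71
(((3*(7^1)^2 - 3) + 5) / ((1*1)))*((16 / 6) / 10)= 596 / 15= 39.73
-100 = -100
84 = 84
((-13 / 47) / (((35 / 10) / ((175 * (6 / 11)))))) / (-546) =50 / 3619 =0.01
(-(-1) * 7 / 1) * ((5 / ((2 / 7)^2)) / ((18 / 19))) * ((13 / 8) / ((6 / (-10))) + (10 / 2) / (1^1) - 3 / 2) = 619115 / 1728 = 358.28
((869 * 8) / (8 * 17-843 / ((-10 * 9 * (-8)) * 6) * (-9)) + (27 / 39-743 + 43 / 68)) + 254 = -107831575 / 246636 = -437.21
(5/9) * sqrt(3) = 5 * sqrt(3)/9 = 0.96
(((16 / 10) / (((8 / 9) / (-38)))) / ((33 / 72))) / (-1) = 8208 / 55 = 149.24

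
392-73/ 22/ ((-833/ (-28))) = 512982/ 1309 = 391.89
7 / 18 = 0.39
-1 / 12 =-0.08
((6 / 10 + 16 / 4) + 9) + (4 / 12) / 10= 409 / 30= 13.63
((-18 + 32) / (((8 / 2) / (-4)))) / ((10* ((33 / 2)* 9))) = -14 / 1485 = -0.01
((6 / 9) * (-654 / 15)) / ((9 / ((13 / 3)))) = -5668 / 405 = -14.00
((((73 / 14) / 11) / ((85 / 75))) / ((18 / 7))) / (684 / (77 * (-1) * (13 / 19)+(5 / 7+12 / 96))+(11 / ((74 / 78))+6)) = 744976315 / 20158751844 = 0.04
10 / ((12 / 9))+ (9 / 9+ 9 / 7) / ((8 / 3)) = 117 / 14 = 8.36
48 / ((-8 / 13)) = -78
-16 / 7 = -2.29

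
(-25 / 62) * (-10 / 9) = 125 / 279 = 0.45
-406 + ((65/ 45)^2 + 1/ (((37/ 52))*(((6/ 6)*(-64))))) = -19369517/ 47952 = -403.94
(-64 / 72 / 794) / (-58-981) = 4 / 3712347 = 0.00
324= 324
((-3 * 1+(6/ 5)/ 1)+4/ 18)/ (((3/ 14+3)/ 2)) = -1988/ 2025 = -0.98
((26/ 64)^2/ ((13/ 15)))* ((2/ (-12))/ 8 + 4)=12415/ 16384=0.76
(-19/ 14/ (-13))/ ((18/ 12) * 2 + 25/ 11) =209/ 10556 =0.02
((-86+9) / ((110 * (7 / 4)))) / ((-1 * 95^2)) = 2 / 45125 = 0.00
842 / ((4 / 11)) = 4631 / 2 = 2315.50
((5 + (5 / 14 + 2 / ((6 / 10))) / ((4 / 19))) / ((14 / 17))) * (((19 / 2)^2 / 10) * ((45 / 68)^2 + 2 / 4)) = 1185202349 / 5117952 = 231.58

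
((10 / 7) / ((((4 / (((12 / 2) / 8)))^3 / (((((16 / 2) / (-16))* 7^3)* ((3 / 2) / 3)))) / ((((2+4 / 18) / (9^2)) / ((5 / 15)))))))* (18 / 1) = -1225 / 1024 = -1.20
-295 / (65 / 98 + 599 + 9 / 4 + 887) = -57820 / 291827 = -0.20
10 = 10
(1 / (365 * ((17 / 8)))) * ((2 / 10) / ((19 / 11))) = 88 / 589475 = 0.00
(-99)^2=9801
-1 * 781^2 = -609961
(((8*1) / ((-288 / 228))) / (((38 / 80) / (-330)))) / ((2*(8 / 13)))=3575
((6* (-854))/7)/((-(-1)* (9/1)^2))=-244/27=-9.04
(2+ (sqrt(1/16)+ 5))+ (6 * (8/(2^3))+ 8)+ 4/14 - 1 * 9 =351/28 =12.54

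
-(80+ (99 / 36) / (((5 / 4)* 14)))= -5611 / 70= -80.16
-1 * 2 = -2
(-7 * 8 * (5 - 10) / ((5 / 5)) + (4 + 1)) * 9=2565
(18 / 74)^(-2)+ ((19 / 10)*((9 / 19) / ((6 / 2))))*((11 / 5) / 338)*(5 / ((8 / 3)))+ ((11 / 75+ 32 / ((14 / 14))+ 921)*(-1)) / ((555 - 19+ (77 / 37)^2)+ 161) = 81728283165923 / 5257244023200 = 15.55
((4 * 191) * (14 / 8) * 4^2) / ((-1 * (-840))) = 382 / 15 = 25.47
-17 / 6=-2.83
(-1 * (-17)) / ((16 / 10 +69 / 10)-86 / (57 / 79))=-1938 / 12619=-0.15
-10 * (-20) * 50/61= 10000/61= 163.93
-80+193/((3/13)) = 756.33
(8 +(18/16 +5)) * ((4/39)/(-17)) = -113/1326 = -0.09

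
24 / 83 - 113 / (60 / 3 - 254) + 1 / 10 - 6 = -248987 / 48555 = -5.13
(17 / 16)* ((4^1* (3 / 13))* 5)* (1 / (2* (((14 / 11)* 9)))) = 0.21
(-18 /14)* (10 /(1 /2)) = -180 /7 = -25.71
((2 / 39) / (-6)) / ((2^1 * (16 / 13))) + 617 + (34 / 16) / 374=1954663 / 3168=617.00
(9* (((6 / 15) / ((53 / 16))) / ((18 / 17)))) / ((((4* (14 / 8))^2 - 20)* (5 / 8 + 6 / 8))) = 2176 / 84535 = 0.03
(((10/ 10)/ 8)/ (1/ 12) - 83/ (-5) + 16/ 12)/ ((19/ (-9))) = -1749/ 190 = -9.21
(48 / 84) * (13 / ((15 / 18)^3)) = 11232 / 875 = 12.84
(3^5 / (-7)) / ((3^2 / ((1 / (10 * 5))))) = -0.08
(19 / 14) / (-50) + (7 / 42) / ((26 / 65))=0.39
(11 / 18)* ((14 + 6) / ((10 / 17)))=187 / 9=20.78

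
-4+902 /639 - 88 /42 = -20950 /4473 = -4.68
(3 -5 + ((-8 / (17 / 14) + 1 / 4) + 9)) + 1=1.66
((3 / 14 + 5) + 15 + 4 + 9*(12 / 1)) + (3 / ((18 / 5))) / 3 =8347 / 63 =132.49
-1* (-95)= 95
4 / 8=1 / 2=0.50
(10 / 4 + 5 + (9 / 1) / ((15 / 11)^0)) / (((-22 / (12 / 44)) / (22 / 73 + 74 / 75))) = -5289 / 20075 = -0.26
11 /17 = 0.65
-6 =-6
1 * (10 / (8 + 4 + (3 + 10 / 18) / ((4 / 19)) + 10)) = 9 / 35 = 0.26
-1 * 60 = -60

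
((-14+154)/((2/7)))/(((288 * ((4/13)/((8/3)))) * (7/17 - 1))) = -10829/432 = -25.07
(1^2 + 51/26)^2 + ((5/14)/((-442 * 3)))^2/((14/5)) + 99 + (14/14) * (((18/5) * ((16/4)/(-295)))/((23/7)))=107.76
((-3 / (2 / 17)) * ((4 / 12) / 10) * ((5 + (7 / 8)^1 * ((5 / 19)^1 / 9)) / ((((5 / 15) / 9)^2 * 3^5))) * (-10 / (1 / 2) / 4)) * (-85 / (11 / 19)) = -903125 / 96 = -9407.55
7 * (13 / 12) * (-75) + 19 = -2199 / 4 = -549.75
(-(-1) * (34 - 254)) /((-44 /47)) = 235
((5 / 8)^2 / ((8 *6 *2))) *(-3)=-25 / 2048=-0.01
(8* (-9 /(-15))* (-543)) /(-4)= 651.60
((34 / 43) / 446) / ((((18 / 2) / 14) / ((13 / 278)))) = 1547 / 11995839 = 0.00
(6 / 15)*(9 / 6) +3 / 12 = 17 / 20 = 0.85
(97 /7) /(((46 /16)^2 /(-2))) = -12416 /3703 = -3.35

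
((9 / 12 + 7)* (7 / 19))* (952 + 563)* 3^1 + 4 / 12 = 2958871 / 228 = 12977.50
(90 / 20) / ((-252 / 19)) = -19 / 56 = -0.34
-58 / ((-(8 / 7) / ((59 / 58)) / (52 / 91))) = 59 / 2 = 29.50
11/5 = 2.20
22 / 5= 4.40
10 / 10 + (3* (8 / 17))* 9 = 233 / 17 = 13.71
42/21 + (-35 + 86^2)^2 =54184323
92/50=46/25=1.84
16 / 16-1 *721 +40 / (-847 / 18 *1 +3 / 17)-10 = -2096818 / 2869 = -730.85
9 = 9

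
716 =716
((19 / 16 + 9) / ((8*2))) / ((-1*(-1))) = 163 / 256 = 0.64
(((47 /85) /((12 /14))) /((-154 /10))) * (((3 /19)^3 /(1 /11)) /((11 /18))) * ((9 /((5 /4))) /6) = -22842 /6413165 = -0.00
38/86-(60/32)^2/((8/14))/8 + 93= 8161139/88064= 92.67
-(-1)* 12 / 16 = 3 / 4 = 0.75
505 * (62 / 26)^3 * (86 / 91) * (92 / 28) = 29757931990 / 1399489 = 21263.43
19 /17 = 1.12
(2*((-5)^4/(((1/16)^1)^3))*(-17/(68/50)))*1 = -64000000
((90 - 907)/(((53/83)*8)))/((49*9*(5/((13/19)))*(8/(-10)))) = 46397/747936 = 0.06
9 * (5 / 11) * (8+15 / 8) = 3555 / 88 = 40.40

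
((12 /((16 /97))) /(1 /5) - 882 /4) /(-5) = -573 /20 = -28.65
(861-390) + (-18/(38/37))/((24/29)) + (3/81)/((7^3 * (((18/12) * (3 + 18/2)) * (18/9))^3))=3692836122715/8209543104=449.82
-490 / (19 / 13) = -6370 / 19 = -335.26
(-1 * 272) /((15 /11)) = -2992 /15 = -199.47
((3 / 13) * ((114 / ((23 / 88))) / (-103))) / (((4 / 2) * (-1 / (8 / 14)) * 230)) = 30096 / 24791585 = 0.00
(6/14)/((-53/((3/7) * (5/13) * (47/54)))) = -235/202566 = -0.00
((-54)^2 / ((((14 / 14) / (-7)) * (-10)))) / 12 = 1701 / 10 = 170.10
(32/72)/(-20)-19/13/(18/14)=-226/195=-1.16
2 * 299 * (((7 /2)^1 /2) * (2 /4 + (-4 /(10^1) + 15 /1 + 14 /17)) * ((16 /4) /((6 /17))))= 5665751 /30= 188858.37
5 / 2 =2.50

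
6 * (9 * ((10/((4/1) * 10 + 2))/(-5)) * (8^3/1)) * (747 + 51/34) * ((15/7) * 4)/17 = -413890560/833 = -496867.42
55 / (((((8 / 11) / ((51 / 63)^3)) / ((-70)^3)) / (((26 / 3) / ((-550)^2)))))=-63869 / 162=-394.25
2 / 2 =1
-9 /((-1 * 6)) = 3 /2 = 1.50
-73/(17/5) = -365/17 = -21.47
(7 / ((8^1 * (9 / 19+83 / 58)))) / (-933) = -3857 / 7833468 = -0.00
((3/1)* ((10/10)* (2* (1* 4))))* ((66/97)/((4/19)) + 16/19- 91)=-3844908/1843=-2086.22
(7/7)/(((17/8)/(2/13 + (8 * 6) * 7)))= 34960/221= 158.19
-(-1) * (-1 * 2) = -2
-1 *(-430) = 430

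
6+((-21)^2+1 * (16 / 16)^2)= 448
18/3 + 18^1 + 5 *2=34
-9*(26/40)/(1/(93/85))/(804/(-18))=32643/227800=0.14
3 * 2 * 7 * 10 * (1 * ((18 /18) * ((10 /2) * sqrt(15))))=2100 * sqrt(15)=8133.27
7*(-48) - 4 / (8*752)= -505345 / 1504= -336.00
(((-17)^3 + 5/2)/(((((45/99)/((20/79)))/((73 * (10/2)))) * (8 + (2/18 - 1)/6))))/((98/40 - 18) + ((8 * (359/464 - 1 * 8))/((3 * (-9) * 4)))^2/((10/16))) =13054448960298900/1549603462063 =8424.38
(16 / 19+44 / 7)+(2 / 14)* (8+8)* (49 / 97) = 106852 / 12901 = 8.28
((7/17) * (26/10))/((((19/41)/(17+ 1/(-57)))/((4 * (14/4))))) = 549.26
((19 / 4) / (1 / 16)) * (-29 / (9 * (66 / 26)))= -28652 / 297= -96.47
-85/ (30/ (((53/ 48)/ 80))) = -901/ 23040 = -0.04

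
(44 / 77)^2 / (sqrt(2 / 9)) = 24 * sqrt(2) / 49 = 0.69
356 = 356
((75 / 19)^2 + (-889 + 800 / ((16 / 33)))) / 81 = 280346 / 29241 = 9.59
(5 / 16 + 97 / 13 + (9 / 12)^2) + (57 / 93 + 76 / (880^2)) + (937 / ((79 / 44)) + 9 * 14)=4048422355903 / 6163643200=656.82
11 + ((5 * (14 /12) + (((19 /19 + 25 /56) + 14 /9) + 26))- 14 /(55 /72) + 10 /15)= 781003 /27720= 28.17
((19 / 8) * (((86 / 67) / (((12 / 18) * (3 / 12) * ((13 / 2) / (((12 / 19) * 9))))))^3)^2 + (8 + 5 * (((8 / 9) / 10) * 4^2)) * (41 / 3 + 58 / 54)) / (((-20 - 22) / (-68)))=359211.03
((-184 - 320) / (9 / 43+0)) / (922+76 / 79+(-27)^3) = 190232 / 1482043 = 0.13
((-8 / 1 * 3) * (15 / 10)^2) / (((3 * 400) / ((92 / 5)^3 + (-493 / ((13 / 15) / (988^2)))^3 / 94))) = 12038120476560455692386826872 / 146875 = 81961671329773315352420.95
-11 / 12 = -0.92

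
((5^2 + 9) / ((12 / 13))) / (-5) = -221 / 30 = -7.37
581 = 581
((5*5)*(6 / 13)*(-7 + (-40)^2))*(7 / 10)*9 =1505385 / 13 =115798.85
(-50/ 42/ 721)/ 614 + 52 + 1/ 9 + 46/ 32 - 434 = -84885468365/ 223117776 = -380.45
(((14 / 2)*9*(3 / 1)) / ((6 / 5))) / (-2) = -315 / 4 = -78.75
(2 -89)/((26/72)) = -3132/13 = -240.92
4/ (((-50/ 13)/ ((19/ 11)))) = -494/ 275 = -1.80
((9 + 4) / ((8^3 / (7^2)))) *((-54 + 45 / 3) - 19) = -18473 / 256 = -72.16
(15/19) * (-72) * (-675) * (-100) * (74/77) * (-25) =134865000000/1463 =92183868.76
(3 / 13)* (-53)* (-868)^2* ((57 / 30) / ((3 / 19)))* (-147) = 1059521712312 / 65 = 16300334035.57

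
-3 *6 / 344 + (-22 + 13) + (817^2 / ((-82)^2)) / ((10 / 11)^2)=3211213567 / 28913200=111.06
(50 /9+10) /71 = 140 /639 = 0.22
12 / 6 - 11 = -9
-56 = -56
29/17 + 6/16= 283/136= 2.08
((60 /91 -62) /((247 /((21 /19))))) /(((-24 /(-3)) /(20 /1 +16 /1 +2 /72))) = -3619927 /2928432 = -1.24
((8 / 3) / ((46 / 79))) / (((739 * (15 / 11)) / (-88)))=-305888 / 764865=-0.40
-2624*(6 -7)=2624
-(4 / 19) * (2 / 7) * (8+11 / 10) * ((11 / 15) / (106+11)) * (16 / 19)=-704 / 243675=-0.00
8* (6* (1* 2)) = 96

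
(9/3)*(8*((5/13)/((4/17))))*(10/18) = 850/39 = 21.79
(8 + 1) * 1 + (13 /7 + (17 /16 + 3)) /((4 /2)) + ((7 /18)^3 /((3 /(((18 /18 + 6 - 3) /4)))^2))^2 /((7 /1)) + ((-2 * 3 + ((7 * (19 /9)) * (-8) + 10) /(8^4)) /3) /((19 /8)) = 16289307474673 /1465654756608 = 11.11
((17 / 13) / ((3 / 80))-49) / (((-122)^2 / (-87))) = 15979 / 193492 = 0.08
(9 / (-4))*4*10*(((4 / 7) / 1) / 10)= -36 / 7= -5.14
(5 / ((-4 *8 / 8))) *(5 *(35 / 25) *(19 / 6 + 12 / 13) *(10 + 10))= -55825 / 78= -715.71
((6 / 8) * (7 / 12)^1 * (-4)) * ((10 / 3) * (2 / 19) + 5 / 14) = -565 / 456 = -1.24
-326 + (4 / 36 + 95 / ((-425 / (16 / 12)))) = -249533 / 765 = -326.19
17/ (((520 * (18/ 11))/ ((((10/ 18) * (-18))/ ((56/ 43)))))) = -8041/ 52416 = -0.15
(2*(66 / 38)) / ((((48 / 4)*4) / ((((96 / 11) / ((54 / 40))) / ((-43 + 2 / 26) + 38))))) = -65 / 684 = -0.10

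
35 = 35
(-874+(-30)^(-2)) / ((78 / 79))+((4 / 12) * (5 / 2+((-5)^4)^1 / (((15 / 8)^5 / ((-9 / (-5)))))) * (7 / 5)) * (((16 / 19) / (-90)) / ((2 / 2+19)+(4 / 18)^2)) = -856007446891 / 967005000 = -885.22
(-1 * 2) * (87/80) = -87/40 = -2.18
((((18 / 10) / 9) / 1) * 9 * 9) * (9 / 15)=243 / 25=9.72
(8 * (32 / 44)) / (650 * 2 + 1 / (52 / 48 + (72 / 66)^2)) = 13204 / 2951267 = 0.00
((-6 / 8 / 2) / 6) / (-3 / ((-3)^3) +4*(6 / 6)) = -0.02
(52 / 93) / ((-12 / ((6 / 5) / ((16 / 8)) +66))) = -481 / 155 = -3.10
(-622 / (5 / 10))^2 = 1547536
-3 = -3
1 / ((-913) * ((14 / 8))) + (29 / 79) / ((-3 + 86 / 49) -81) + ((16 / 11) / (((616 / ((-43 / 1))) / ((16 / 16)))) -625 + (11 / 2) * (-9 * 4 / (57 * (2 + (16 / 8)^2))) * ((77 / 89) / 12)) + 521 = -3378647730783883 / 32440718026860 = -104.15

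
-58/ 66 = -29/ 33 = -0.88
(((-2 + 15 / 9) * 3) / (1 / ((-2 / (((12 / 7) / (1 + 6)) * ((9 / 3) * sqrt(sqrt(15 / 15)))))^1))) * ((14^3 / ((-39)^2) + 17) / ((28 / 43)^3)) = 2273979707 / 12265344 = 185.40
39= 39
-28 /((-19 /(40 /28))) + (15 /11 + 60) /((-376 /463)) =-5772535 /78584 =-73.46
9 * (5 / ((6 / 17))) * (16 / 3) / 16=85 / 2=42.50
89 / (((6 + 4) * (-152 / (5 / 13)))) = -89 / 3952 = -0.02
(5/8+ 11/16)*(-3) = -63/16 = -3.94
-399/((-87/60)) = 7980/29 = 275.17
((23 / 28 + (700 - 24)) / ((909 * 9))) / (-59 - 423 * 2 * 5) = -6317 / 327490884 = -0.00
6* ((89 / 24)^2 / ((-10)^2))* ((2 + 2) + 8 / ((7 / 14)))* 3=7921 / 160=49.51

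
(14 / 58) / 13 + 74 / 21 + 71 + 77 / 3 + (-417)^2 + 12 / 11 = 173990.30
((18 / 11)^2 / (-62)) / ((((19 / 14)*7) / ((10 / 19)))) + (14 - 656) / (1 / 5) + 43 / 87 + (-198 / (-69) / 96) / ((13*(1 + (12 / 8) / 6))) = -2261064415896233 / 704489788860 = -3209.51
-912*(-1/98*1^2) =456/49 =9.31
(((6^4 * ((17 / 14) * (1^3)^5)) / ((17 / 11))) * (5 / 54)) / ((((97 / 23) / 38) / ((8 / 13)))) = 4614720 / 8827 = 522.80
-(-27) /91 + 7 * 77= 49076 /91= 539.30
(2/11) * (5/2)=5/11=0.45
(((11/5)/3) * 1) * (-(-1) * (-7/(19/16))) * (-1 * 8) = 34.58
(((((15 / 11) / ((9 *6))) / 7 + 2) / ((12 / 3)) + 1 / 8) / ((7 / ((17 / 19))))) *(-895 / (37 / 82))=-1082319025 / 6820506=-158.69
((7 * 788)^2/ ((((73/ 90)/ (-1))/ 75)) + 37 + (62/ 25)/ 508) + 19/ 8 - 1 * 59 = -5216581627579623/ 1854200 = -2813386704.55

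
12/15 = 4/5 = 0.80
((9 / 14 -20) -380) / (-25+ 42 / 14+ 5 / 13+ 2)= 20.36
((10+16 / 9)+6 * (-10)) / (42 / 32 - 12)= 6944 / 1539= 4.51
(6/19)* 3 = 18/19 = 0.95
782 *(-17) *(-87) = 1156578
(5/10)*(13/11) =13/22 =0.59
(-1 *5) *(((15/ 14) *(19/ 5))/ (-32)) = 285/ 448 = 0.64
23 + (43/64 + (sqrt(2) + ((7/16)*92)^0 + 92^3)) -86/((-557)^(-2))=-25902699.91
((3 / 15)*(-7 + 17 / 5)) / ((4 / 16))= -72 / 25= -2.88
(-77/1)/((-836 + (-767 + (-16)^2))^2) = -0.00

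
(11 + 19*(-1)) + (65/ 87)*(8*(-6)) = -43.86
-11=-11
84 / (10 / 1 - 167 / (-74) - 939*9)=-6216 / 624467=-0.01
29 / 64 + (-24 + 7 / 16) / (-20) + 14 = 2501 / 160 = 15.63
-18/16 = -9/8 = -1.12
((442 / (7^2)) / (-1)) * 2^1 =-884 / 49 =-18.04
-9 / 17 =-0.53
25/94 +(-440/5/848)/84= 110783/418488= 0.26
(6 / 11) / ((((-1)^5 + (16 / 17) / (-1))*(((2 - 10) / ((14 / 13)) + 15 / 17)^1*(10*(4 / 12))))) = 6069 / 471295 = 0.01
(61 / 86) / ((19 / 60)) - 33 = -25131 / 817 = -30.76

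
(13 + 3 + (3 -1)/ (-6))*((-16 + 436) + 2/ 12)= 118487/ 18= 6582.61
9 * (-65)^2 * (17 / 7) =646425 / 7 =92346.43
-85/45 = -17/9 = -1.89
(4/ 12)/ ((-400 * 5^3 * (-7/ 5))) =1/ 210000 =0.00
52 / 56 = 13 / 14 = 0.93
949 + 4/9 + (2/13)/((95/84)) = 10554587/11115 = 949.58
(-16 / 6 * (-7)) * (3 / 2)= 28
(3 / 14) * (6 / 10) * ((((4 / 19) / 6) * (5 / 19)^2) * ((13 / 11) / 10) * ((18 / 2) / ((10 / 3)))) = 1053 / 10562860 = 0.00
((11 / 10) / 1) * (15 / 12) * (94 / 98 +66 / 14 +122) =8602 / 49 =175.55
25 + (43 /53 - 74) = -2554 /53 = -48.19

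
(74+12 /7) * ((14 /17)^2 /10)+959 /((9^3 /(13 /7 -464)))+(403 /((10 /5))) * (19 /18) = -390.12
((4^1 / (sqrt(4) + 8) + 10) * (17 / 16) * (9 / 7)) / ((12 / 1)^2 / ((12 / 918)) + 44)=1989 / 1548400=0.00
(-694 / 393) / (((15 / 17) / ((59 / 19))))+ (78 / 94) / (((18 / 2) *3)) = -32554069 / 5264235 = -6.18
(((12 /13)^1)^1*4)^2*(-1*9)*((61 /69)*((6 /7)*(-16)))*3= 121430016 /27209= 4462.86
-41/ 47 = -0.87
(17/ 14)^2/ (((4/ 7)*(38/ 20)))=1445/ 1064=1.36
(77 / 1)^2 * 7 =41503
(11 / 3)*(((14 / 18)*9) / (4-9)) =-77 / 15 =-5.13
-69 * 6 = -414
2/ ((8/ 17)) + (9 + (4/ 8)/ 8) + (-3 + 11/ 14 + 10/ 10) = 1355/ 112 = 12.10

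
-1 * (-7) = 7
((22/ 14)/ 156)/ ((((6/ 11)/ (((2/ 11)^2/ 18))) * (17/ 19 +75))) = 19/ 42515928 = 0.00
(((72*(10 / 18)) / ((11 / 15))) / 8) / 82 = 75 / 902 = 0.08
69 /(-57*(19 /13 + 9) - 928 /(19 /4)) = -0.09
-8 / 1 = -8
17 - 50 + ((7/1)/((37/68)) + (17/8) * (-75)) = -53135/296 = -179.51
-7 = -7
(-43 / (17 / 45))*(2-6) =7740 / 17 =455.29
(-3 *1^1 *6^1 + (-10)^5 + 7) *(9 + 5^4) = -63406974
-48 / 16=-3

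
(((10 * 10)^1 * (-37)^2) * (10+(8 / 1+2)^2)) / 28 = 3764750 / 7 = 537821.43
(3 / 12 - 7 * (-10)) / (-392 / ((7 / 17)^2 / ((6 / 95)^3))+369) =240922375 / 1263487932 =0.19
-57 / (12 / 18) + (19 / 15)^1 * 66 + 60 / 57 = -161 / 190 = -0.85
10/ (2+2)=2.50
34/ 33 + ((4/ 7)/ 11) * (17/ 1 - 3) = 58/ 33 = 1.76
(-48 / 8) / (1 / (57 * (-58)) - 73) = 19836 / 241339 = 0.08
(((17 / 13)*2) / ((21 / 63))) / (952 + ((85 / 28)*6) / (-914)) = 76776 / 9315293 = 0.01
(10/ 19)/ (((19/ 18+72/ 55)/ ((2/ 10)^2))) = 396/ 44479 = 0.01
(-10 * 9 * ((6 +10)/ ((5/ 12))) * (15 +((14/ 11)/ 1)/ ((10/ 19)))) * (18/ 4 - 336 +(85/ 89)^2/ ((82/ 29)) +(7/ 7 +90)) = 14458016.72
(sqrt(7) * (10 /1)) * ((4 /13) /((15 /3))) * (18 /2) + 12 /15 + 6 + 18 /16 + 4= 477 /40 + 72 * sqrt(7) /13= 26.58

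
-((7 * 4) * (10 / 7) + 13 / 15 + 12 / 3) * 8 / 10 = -2692 / 75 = -35.89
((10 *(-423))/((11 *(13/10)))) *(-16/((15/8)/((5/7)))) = 1804800/1001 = 1803.00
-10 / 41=-0.24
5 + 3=8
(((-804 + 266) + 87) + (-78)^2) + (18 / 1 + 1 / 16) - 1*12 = 90225 / 16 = 5639.06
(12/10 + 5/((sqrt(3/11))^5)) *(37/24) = 37/20 + 22385 *sqrt(33)/648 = 200.29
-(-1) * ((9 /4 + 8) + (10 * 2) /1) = 121 /4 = 30.25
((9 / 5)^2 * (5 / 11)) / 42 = 27 / 770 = 0.04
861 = 861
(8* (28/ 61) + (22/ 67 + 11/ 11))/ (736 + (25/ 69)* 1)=1410153/ 207656383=0.01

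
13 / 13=1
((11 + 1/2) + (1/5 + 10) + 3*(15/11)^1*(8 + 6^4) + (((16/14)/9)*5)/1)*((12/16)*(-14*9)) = -506225.20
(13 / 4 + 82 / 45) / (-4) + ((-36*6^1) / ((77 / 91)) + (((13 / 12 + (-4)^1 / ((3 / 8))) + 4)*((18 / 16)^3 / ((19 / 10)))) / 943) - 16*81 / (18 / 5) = -5599321239539 / 9081768960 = -616.55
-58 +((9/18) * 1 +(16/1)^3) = 8077/2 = 4038.50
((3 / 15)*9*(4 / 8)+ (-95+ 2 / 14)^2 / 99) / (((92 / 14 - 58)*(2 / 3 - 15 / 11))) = 4452619 / 1738800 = 2.56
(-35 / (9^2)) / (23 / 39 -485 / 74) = 4810 / 66393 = 0.07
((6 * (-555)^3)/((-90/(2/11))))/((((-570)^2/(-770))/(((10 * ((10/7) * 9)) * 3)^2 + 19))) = -1846537639715/2527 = -730723244.84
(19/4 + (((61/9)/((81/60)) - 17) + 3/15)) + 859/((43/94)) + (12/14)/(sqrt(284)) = 3 * sqrt(71)/497 + 390956551/208980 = 1870.84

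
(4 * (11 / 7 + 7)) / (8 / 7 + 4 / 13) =260 / 11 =23.64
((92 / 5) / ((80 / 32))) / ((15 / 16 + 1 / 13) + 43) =38272 / 228875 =0.17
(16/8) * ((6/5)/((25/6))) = 72/125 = 0.58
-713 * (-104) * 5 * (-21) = -7785960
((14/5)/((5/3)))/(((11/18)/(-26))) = -19656/275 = -71.48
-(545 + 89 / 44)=-24069 / 44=-547.02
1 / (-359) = -1 / 359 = -0.00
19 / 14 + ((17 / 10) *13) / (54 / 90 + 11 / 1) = 2649 / 812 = 3.26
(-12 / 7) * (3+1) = -48 / 7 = -6.86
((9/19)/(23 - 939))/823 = -9/14323492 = -0.00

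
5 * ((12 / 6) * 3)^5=38880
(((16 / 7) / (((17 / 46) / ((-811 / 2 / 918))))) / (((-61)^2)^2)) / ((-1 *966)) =3244 / 15881747306481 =0.00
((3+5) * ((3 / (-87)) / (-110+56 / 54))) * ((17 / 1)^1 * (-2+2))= 0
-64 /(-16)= 4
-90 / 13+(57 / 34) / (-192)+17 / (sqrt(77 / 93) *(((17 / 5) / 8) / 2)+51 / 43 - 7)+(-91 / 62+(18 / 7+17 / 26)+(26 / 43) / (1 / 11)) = -14225442106567100791 / 9808277549257043584 - 42748880 *sqrt(7161) / 37158854203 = -1.55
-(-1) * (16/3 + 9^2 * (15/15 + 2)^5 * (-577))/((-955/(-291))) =-3304911929/955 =-3460640.76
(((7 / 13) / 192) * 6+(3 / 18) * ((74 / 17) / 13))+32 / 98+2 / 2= 1454549 / 1039584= 1.40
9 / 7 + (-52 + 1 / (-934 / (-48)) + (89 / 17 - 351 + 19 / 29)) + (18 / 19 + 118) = -8476583448 / 30620723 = -276.83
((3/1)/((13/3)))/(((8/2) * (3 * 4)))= 3/208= 0.01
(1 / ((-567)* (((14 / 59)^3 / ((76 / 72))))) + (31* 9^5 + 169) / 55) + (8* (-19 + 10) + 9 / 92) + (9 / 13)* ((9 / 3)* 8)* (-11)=15212049109045463 / 460546566480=33030.43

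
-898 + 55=-843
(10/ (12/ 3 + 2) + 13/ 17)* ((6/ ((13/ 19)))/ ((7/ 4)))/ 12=4712/ 4641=1.02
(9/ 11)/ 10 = 9/ 110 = 0.08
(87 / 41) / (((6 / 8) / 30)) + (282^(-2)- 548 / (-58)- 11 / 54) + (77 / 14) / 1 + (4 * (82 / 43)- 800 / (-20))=1796084144945 / 12197470644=147.25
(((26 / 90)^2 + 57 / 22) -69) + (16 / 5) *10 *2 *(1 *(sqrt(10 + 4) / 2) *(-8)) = -1024.19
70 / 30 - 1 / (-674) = 4721 / 2022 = 2.33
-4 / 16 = -1 / 4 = -0.25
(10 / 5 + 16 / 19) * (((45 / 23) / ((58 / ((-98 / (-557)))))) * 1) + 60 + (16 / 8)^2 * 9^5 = 1667698383486 / 7058861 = 236256.02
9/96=3/32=0.09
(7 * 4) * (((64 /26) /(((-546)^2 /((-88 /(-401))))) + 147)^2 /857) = 13047301838634305310916 /18480291611381424279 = 706.01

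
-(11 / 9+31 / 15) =-148 / 45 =-3.29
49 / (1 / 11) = 539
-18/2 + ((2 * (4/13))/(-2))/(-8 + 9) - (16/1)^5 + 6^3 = -13628801/13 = -1048369.31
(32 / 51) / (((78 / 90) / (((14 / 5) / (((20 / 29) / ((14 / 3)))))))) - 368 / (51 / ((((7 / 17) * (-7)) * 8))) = 10149664 / 56355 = 180.10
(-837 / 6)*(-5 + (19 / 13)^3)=575577 / 2197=261.98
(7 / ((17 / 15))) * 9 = 945 / 17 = 55.59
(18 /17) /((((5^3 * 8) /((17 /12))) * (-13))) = -3 /26000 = -0.00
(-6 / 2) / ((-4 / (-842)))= -1263 / 2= -631.50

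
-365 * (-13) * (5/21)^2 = 118625/441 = 268.99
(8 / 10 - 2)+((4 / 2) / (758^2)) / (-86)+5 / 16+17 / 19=67941813 / 9388375760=0.01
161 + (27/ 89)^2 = 1276010/ 7921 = 161.09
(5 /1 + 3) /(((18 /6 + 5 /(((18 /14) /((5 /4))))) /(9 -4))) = 1440 /283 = 5.09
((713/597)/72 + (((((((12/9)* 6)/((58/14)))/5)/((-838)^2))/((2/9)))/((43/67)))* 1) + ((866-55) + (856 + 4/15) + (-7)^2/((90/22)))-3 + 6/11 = 1676.81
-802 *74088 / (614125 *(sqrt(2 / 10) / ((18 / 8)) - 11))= 2139068736 *sqrt(5) / 30085369625 + 52941951216 / 6017073925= 8.96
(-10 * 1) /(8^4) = -5 /2048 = -0.00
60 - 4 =56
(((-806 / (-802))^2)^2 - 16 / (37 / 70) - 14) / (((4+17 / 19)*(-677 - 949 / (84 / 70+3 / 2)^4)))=6055173676352132631 / 476171758716296048273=0.01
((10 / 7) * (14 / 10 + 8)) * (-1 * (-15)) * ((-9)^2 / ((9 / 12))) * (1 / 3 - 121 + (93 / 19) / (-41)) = -2627614.25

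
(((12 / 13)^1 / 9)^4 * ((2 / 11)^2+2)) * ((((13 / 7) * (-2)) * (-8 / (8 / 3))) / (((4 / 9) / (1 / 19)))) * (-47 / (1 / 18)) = -8879616 / 35356321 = -0.25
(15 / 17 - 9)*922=-127236 / 17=-7484.47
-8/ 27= -0.30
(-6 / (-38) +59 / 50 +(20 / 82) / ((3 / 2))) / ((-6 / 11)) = -1928663 / 701100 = -2.75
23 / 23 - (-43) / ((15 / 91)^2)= 356308 / 225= 1583.59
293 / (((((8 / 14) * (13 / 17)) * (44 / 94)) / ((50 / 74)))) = 40968725 / 42328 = 967.89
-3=-3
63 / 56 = 9 / 8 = 1.12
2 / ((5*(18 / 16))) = 0.36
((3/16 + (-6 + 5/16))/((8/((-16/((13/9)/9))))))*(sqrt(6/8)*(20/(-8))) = -4455*sqrt(3)/52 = -148.39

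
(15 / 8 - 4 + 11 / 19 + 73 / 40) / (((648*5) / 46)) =1219 / 307800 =0.00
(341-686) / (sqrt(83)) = -345 * sqrt(83) / 83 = -37.87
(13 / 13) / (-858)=-0.00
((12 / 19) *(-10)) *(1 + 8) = -56.84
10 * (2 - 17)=-150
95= 95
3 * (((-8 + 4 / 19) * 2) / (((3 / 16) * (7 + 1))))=-592 / 19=-31.16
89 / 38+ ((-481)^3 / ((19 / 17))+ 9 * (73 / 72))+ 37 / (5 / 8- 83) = -9973773561339 / 100168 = -99570457.25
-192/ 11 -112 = -1424/ 11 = -129.45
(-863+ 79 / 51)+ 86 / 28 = -612883 / 714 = -858.38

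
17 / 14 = 1.21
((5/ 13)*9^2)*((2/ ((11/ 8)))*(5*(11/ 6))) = 5400/ 13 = 415.38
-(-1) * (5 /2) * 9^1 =45 /2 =22.50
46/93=0.49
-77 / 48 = -1.60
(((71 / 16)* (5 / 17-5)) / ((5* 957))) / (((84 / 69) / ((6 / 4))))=-0.01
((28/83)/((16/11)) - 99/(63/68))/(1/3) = -743391/2324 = -319.88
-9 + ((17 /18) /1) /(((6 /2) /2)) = -226 /27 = -8.37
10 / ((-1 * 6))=-5 / 3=-1.67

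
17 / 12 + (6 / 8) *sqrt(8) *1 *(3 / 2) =17 / 12 + 9 *sqrt(2) / 4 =4.60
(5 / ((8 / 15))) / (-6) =-25 / 16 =-1.56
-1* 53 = -53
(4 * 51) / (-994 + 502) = -17 / 41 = -0.41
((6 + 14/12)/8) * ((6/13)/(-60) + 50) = 279457/6240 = 44.78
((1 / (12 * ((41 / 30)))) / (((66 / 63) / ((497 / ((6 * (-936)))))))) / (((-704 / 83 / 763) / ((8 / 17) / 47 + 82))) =12030660476555 / 316599748608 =38.00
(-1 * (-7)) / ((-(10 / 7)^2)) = -343 / 100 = -3.43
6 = 6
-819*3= -2457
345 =345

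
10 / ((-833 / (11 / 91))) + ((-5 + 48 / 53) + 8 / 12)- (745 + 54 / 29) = -262247504768 / 349527633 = -750.29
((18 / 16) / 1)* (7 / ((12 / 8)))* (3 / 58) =63 / 232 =0.27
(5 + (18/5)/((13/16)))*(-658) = -403354/65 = -6205.45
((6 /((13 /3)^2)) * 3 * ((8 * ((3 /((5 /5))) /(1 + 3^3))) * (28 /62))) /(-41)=-1944 /214799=-0.01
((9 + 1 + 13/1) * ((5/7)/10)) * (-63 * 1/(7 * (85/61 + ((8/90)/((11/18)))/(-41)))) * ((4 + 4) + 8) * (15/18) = -63275300/446103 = -141.84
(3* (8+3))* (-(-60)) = 1980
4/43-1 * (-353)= 353.09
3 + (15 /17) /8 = 423 /136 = 3.11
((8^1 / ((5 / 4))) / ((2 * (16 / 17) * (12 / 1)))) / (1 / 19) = 5.38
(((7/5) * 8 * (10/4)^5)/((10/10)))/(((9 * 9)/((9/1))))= 4375/36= 121.53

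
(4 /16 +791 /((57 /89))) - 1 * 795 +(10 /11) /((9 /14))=3323609 /7524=441.73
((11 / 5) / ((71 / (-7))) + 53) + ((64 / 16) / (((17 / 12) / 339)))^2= 916239.58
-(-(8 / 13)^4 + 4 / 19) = -36420 / 542659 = -0.07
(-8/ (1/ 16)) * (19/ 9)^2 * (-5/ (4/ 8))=462080/ 81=5704.69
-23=-23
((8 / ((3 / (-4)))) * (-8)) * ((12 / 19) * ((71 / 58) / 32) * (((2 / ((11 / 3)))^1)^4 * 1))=0.18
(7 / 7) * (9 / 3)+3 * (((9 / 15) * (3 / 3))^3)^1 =456 / 125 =3.65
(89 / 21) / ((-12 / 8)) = -178 / 63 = -2.83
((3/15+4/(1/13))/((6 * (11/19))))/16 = 1653/1760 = 0.94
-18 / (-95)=18 / 95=0.19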